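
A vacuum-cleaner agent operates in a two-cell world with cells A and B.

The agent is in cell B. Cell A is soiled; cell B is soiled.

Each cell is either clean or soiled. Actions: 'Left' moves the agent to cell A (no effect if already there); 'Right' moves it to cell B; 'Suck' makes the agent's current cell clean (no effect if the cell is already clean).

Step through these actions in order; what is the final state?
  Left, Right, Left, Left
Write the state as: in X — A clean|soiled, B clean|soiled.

[1] after Left: in A — A soiled, B soiled
[2] after Right: in B — A soiled, B soiled
[3] after Left: in A — A soiled, B soiled
[4] after Left: in A — A soiled, B soiled

in A — A soiled, B soiled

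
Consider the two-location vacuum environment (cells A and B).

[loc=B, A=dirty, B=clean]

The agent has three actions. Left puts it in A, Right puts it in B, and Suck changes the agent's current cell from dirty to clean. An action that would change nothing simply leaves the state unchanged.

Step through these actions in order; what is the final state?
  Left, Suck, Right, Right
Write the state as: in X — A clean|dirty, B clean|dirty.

in B — A clean, B clean

Left (#1): in A — A dirty, B clean
Suck (#2): in A — A clean, B clean
Right (#3): in B — A clean, B clean
Right (#4): in B — A clean, B clean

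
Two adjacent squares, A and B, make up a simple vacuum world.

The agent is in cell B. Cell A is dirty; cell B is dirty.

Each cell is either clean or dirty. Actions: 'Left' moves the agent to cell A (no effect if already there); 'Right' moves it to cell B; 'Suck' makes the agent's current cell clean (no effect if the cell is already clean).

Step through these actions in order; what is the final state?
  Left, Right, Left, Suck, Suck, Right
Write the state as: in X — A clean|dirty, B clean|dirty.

t=1 Left ⇒ in A — A dirty, B dirty
t=2 Right ⇒ in B — A dirty, B dirty
t=3 Left ⇒ in A — A dirty, B dirty
t=4 Suck ⇒ in A — A clean, B dirty
t=5 Suck ⇒ in A — A clean, B dirty
t=6 Right ⇒ in B — A clean, B dirty

in B — A clean, B dirty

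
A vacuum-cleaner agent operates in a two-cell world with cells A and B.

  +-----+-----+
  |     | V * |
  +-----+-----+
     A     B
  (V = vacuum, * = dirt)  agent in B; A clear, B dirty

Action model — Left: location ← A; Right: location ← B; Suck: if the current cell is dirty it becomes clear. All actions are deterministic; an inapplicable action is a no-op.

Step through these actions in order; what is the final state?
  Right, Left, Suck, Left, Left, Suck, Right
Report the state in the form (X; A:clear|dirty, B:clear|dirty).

(B; A:clear, B:dirty)

Right (#1): (B; A:clear, B:dirty)
Left (#2): (A; A:clear, B:dirty)
Suck (#3): (A; A:clear, B:dirty)
Left (#4): (A; A:clear, B:dirty)
Left (#5): (A; A:clear, B:dirty)
Suck (#6): (A; A:clear, B:dirty)
Right (#7): (B; A:clear, B:dirty)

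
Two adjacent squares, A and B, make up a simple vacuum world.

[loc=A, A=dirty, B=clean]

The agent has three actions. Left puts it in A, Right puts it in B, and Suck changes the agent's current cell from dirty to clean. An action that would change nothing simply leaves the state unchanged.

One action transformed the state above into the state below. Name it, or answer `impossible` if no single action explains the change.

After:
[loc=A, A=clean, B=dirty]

try  Left: (A; A:dirty, B:clean)
try Right: (B; A:dirty, B:clean)
try  Suck: (A; A:clean, B:clean)
no single action produces the after-state

impossible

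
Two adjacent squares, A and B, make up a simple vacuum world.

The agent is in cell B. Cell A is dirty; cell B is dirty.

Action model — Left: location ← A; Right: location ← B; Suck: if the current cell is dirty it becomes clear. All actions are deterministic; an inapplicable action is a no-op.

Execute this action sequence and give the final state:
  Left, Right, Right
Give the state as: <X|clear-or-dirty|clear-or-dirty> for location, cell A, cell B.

<B|dirty|dirty>

t=1 Left ⇒ <A|dirty|dirty>
t=2 Right ⇒ <B|dirty|dirty>
t=3 Right ⇒ <B|dirty|dirty>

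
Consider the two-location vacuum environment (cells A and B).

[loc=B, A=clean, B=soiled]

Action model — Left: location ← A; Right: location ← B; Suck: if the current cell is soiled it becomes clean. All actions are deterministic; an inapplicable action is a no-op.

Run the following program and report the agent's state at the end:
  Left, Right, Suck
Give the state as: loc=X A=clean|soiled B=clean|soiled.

loc=B A=clean B=clean

step 1/3 (Left): loc=A A=clean B=soiled
step 2/3 (Right): loc=B A=clean B=soiled
step 3/3 (Suck): loc=B A=clean B=clean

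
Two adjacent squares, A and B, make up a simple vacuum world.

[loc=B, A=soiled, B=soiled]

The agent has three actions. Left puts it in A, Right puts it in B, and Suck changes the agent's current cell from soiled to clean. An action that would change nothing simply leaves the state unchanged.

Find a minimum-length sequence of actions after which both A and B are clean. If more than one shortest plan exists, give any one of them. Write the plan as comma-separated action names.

1) do Suck; now <B|soiled|clean>
2) do Left; now <A|soiled|clean>
3) do Suck; now <A|clean|clean>
min 3: Suck B + move + Suck A

Suck, Left, Suck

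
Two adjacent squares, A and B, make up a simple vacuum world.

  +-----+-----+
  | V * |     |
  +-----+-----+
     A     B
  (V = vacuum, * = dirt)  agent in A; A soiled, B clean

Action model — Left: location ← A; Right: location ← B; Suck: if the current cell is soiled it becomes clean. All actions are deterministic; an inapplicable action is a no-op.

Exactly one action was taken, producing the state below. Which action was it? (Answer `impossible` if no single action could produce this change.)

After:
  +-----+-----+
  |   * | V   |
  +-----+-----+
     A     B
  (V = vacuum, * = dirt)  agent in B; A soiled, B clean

Right

try  Left: in A — A soiled, B clean
try Right: in B — A soiled, B clean  ← match
try  Suck: in A — A clean, B clean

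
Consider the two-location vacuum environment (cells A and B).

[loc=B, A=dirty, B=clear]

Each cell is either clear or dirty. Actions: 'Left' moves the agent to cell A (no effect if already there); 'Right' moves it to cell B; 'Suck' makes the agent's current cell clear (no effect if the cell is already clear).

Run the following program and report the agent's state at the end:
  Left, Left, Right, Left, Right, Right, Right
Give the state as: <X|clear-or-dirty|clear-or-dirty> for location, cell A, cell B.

<B|dirty|clear>

[1] after Left: <A|dirty|clear>
[2] after Left: <A|dirty|clear>
[3] after Right: <B|dirty|clear>
[4] after Left: <A|dirty|clear>
[5] after Right: <B|dirty|clear>
[6] after Right: <B|dirty|clear>
[7] after Right: <B|dirty|clear>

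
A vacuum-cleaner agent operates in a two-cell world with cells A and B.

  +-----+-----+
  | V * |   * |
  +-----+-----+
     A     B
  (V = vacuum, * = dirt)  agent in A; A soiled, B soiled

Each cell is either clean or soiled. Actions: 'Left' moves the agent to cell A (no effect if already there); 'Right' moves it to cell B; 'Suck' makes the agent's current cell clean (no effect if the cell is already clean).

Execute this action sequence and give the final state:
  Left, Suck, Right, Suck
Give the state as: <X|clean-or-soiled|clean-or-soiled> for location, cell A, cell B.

t=1 Left ⇒ <A|soiled|soiled>
t=2 Suck ⇒ <A|clean|soiled>
t=3 Right ⇒ <B|clean|soiled>
t=4 Suck ⇒ <B|clean|clean>

<B|clean|clean>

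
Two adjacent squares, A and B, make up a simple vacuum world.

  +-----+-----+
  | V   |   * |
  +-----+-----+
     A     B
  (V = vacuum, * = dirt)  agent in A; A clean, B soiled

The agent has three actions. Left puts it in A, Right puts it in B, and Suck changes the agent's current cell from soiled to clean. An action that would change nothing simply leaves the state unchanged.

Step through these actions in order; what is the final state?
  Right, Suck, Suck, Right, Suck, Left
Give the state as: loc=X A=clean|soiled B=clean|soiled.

loc=A A=clean B=clean

[1] after Right: loc=B A=clean B=soiled
[2] after Suck: loc=B A=clean B=clean
[3] after Suck: loc=B A=clean B=clean
[4] after Right: loc=B A=clean B=clean
[5] after Suck: loc=B A=clean B=clean
[6] after Left: loc=A A=clean B=clean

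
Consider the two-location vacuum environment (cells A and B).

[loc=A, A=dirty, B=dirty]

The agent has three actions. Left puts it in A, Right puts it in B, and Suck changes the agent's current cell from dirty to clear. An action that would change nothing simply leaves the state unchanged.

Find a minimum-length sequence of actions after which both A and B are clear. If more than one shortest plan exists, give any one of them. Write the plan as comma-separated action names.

step 1/3 (Suck): in A — A clear, B dirty
step 2/3 (Right): in B — A clear, B dirty
step 3/3 (Suck): in B — A clear, B clear
min 3: Suck A + move + Suck B

Suck, Right, Suck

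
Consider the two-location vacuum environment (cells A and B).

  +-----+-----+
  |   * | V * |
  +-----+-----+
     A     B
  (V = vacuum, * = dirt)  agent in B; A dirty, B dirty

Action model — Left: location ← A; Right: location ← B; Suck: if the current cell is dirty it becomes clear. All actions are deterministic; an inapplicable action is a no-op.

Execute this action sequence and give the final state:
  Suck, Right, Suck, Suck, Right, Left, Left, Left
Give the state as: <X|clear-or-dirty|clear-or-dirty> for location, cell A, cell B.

<A|dirty|clear>

step 1/8 (Suck): <B|dirty|clear>
step 2/8 (Right): <B|dirty|clear>
step 3/8 (Suck): <B|dirty|clear>
step 4/8 (Suck): <B|dirty|clear>
step 5/8 (Right): <B|dirty|clear>
step 6/8 (Left): <A|dirty|clear>
step 7/8 (Left): <A|dirty|clear>
step 8/8 (Left): <A|dirty|clear>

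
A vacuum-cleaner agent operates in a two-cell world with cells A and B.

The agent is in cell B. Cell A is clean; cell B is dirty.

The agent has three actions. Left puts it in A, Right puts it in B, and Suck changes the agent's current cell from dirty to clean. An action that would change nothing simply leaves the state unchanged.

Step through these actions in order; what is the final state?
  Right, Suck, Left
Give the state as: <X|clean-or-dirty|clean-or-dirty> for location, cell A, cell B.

step 1/3 (Right): <B|clean|dirty>
step 2/3 (Suck): <B|clean|clean>
step 3/3 (Left): <A|clean|clean>

<A|clean|clean>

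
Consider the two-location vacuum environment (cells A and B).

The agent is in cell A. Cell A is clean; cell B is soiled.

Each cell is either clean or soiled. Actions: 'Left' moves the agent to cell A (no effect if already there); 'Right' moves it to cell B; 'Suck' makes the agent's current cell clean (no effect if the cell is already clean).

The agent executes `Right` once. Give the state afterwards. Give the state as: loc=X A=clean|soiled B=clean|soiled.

loc=B A=clean B=soiled

start: loc=A A=clean B=soiled
Right (#1): loc=B A=clean B=soiled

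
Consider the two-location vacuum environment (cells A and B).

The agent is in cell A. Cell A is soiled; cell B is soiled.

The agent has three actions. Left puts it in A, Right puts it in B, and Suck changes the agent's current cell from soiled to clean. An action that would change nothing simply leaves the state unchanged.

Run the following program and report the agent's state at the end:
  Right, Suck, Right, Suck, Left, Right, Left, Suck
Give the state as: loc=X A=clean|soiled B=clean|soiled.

loc=A A=clean B=clean

1) do Right; now loc=B A=soiled B=soiled
2) do Suck; now loc=B A=soiled B=clean
3) do Right; now loc=B A=soiled B=clean
4) do Suck; now loc=B A=soiled B=clean
5) do Left; now loc=A A=soiled B=clean
6) do Right; now loc=B A=soiled B=clean
7) do Left; now loc=A A=soiled B=clean
8) do Suck; now loc=A A=clean B=clean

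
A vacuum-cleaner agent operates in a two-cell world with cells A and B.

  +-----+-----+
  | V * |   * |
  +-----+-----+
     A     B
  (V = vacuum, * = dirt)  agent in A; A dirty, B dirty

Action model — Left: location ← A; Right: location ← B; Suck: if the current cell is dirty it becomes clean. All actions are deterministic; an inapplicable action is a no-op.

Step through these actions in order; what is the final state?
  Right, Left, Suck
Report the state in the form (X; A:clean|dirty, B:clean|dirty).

(A; A:clean, B:dirty)

[1] after Right: (B; A:dirty, B:dirty)
[2] after Left: (A; A:dirty, B:dirty)
[3] after Suck: (A; A:clean, B:dirty)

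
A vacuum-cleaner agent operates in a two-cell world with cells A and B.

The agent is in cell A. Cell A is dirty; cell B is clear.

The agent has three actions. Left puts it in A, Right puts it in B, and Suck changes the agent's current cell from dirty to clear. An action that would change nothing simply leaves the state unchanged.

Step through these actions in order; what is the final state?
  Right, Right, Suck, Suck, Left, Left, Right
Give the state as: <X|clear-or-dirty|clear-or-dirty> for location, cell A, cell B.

step 1/7 (Right): <B|dirty|clear>
step 2/7 (Right): <B|dirty|clear>
step 3/7 (Suck): <B|dirty|clear>
step 4/7 (Suck): <B|dirty|clear>
step 5/7 (Left): <A|dirty|clear>
step 6/7 (Left): <A|dirty|clear>
step 7/7 (Right): <B|dirty|clear>

<B|dirty|clear>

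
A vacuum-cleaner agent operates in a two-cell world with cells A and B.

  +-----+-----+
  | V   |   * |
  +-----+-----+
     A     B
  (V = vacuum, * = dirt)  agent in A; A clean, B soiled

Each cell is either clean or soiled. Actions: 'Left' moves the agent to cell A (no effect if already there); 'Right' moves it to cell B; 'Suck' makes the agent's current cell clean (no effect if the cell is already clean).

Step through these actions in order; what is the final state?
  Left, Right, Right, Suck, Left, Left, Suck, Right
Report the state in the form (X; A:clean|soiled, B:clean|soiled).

step 1/8 (Left): (A; A:clean, B:soiled)
step 2/8 (Right): (B; A:clean, B:soiled)
step 3/8 (Right): (B; A:clean, B:soiled)
step 4/8 (Suck): (B; A:clean, B:clean)
step 5/8 (Left): (A; A:clean, B:clean)
step 6/8 (Left): (A; A:clean, B:clean)
step 7/8 (Suck): (A; A:clean, B:clean)
step 8/8 (Right): (B; A:clean, B:clean)

(B; A:clean, B:clean)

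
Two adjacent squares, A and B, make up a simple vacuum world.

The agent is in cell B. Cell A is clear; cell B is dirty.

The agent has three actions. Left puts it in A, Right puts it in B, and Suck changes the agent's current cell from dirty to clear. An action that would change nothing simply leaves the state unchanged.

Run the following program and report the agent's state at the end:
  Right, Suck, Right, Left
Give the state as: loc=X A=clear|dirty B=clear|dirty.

loc=A A=clear B=clear

t=1 Right ⇒ loc=B A=clear B=dirty
t=2 Suck ⇒ loc=B A=clear B=clear
t=3 Right ⇒ loc=B A=clear B=clear
t=4 Left ⇒ loc=A A=clear B=clear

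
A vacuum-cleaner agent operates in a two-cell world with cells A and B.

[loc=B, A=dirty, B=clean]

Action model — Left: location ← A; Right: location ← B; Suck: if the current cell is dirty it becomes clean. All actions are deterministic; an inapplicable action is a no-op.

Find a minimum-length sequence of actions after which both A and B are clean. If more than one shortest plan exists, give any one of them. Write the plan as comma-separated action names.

t=1 Left ⇒ (A; A:dirty, B:clean)
t=2 Suck ⇒ (A; A:clean, B:clean)
min 2: go A then Suck

Left, Suck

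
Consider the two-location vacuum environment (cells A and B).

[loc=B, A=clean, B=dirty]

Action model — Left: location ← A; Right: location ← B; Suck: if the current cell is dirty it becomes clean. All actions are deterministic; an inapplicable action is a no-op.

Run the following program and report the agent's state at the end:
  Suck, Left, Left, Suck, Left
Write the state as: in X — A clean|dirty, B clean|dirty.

in A — A clean, B clean

[1] after Suck: in B — A clean, B clean
[2] after Left: in A — A clean, B clean
[3] after Left: in A — A clean, B clean
[4] after Suck: in A — A clean, B clean
[5] after Left: in A — A clean, B clean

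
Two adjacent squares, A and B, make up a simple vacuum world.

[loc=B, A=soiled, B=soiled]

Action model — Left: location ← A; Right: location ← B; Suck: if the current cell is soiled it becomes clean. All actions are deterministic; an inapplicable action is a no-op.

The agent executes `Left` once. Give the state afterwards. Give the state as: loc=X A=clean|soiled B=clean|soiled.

start: loc=B A=soiled B=soiled
[1] after Left: loc=A A=soiled B=soiled

loc=A A=soiled B=soiled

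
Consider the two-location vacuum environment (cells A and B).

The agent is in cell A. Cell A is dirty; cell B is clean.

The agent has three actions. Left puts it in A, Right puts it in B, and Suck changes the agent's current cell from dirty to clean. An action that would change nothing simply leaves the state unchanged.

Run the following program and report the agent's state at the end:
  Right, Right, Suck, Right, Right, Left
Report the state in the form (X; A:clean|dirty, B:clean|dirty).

(A; A:dirty, B:clean)

Right (#1): (B; A:dirty, B:clean)
Right (#2): (B; A:dirty, B:clean)
Suck (#3): (B; A:dirty, B:clean)
Right (#4): (B; A:dirty, B:clean)
Right (#5): (B; A:dirty, B:clean)
Left (#6): (A; A:dirty, B:clean)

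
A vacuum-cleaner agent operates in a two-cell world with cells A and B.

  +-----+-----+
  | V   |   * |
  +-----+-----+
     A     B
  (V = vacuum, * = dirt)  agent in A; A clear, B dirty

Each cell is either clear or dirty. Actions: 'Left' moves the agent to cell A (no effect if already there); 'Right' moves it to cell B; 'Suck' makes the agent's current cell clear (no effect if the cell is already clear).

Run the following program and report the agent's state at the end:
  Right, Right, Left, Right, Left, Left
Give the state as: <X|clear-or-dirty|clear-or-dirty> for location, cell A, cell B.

<A|clear|dirty>

t=1 Right ⇒ <B|clear|dirty>
t=2 Right ⇒ <B|clear|dirty>
t=3 Left ⇒ <A|clear|dirty>
t=4 Right ⇒ <B|clear|dirty>
t=5 Left ⇒ <A|clear|dirty>
t=6 Left ⇒ <A|clear|dirty>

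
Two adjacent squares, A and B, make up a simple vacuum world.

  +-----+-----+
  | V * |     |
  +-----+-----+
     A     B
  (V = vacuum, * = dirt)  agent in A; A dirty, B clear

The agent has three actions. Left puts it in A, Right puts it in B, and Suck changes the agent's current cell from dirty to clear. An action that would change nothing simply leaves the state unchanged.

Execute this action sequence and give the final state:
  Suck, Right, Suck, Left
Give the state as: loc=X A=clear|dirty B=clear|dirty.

step 1/4 (Suck): loc=A A=clear B=clear
step 2/4 (Right): loc=B A=clear B=clear
step 3/4 (Suck): loc=B A=clear B=clear
step 4/4 (Left): loc=A A=clear B=clear

loc=A A=clear B=clear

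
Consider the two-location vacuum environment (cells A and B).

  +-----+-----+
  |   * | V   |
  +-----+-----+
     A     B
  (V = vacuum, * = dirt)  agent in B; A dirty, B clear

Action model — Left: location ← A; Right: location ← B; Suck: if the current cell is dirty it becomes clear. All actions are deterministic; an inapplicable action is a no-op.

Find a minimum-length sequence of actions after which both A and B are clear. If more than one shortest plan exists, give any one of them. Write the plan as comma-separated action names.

1) do Left; now loc=A A=dirty B=clear
2) do Suck; now loc=A A=clear B=clear
min 2: go A then Suck

Left, Suck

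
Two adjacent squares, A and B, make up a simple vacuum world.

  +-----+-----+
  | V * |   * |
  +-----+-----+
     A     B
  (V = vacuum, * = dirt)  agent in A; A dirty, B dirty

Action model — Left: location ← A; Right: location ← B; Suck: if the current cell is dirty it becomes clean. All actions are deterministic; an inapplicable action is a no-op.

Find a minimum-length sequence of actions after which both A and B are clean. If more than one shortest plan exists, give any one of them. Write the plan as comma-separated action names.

1. Suck → loc=A A=clean B=dirty
2. Right → loc=B A=clean B=dirty
3. Suck → loc=B A=clean B=clean
min 3: Suck A + move + Suck B

Suck, Right, Suck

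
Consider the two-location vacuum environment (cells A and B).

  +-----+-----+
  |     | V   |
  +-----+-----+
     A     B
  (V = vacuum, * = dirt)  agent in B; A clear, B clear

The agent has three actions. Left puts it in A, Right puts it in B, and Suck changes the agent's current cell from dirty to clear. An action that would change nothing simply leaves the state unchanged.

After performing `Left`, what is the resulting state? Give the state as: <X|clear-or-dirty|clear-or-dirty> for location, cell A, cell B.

<A|clear|clear>

start: <B|clear|clear>
1) do Left; now <A|clear|clear>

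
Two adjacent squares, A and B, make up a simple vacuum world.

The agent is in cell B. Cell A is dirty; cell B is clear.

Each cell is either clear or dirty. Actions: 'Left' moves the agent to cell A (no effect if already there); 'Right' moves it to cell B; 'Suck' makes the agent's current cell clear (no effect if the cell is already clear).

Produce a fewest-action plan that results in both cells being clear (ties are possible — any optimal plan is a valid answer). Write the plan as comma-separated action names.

Left, Suck

1) do Left; now in A — A dirty, B clear
2) do Suck; now in A — A clear, B clear
min 2: go A then Suck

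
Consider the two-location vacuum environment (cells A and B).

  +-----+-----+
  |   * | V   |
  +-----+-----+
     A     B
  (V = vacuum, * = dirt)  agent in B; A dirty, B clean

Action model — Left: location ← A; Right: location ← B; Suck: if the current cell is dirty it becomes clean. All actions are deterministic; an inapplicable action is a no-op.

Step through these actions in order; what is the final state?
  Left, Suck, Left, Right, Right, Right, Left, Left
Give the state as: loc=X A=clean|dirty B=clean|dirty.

1. Left → loc=A A=dirty B=clean
2. Suck → loc=A A=clean B=clean
3. Left → loc=A A=clean B=clean
4. Right → loc=B A=clean B=clean
5. Right → loc=B A=clean B=clean
6. Right → loc=B A=clean B=clean
7. Left → loc=A A=clean B=clean
8. Left → loc=A A=clean B=clean

loc=A A=clean B=clean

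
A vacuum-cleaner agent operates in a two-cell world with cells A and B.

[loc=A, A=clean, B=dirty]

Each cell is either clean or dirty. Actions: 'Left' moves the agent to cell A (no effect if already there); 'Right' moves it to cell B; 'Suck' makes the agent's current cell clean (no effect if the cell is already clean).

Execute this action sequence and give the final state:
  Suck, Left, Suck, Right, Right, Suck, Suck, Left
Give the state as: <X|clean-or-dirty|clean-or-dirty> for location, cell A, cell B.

Suck (#1): <A|clean|dirty>
Left (#2): <A|clean|dirty>
Suck (#3): <A|clean|dirty>
Right (#4): <B|clean|dirty>
Right (#5): <B|clean|dirty>
Suck (#6): <B|clean|clean>
Suck (#7): <B|clean|clean>
Left (#8): <A|clean|clean>

<A|clean|clean>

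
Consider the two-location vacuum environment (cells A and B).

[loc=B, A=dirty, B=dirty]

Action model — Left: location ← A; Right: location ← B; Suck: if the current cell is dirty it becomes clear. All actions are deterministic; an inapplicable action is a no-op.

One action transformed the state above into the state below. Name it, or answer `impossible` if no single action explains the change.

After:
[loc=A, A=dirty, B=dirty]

Left

try  Left: loc=A A=dirty B=dirty  ← match
try Right: loc=B A=dirty B=dirty
try  Suck: loc=B A=dirty B=clear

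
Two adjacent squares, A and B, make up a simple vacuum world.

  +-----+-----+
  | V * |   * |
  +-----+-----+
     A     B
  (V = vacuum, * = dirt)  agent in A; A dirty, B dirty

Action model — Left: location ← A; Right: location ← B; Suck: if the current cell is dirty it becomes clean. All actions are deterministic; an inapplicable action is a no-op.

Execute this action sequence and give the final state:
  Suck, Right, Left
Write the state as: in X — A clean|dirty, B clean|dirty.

t=1 Suck ⇒ in A — A clean, B dirty
t=2 Right ⇒ in B — A clean, B dirty
t=3 Left ⇒ in A — A clean, B dirty

in A — A clean, B dirty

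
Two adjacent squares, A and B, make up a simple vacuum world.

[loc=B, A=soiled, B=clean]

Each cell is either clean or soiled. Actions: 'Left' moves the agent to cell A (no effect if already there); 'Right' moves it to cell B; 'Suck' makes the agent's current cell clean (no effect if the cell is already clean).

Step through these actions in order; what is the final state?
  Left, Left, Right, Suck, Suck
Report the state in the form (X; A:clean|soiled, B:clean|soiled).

step 1/5 (Left): (A; A:soiled, B:clean)
step 2/5 (Left): (A; A:soiled, B:clean)
step 3/5 (Right): (B; A:soiled, B:clean)
step 4/5 (Suck): (B; A:soiled, B:clean)
step 5/5 (Suck): (B; A:soiled, B:clean)

(B; A:soiled, B:clean)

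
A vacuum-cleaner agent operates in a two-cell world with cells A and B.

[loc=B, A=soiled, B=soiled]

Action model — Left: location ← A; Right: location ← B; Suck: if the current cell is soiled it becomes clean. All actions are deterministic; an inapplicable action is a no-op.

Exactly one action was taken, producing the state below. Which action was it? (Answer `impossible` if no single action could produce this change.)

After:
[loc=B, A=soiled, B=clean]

try  Left: <A|soiled|soiled>
try Right: <B|soiled|soiled>
try  Suck: <B|soiled|clean>  ← match

Suck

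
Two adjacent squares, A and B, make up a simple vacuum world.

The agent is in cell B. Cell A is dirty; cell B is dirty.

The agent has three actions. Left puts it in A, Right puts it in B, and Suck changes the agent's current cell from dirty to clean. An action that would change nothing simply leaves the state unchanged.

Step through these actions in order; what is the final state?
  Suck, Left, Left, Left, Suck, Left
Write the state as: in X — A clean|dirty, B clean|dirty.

in A — A clean, B clean

[1] after Suck: in B — A dirty, B clean
[2] after Left: in A — A dirty, B clean
[3] after Left: in A — A dirty, B clean
[4] after Left: in A — A dirty, B clean
[5] after Suck: in A — A clean, B clean
[6] after Left: in A — A clean, B clean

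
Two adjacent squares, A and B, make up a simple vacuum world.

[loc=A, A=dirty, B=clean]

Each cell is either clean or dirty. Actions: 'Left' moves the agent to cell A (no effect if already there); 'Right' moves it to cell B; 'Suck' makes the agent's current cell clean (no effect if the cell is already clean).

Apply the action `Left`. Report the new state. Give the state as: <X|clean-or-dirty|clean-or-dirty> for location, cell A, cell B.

<A|dirty|clean>

start: <A|dirty|clean>
[1] after Left: <A|dirty|clean>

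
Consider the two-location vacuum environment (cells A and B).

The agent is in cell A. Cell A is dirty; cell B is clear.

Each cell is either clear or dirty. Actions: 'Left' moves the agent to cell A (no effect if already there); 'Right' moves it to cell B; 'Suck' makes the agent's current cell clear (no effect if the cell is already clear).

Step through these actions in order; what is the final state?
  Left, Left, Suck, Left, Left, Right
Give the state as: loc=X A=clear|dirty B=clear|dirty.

loc=B A=clear B=clear

step 1/6 (Left): loc=A A=dirty B=clear
step 2/6 (Left): loc=A A=dirty B=clear
step 3/6 (Suck): loc=A A=clear B=clear
step 4/6 (Left): loc=A A=clear B=clear
step 5/6 (Left): loc=A A=clear B=clear
step 6/6 (Right): loc=B A=clear B=clear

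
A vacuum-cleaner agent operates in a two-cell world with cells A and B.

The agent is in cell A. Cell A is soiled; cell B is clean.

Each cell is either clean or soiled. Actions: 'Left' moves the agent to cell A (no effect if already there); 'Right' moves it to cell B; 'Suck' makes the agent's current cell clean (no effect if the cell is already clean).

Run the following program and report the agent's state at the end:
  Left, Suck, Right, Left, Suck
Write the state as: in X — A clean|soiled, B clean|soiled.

[1] after Left: in A — A soiled, B clean
[2] after Suck: in A — A clean, B clean
[3] after Right: in B — A clean, B clean
[4] after Left: in A — A clean, B clean
[5] after Suck: in A — A clean, B clean

in A — A clean, B clean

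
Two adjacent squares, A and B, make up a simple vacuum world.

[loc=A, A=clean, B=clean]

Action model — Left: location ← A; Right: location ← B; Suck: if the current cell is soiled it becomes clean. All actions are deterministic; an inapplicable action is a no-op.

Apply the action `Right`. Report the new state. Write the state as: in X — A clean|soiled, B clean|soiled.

start: in A — A clean, B clean
step 1/1 (Right): in B — A clean, B clean

in B — A clean, B clean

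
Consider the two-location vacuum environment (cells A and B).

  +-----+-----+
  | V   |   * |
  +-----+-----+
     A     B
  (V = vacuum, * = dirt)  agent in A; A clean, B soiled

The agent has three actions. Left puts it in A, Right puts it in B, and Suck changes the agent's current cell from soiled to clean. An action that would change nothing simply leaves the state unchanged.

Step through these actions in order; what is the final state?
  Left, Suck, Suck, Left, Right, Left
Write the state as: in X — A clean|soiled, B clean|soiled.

in A — A clean, B soiled

t=1 Left ⇒ in A — A clean, B soiled
t=2 Suck ⇒ in A — A clean, B soiled
t=3 Suck ⇒ in A — A clean, B soiled
t=4 Left ⇒ in A — A clean, B soiled
t=5 Right ⇒ in B — A clean, B soiled
t=6 Left ⇒ in A — A clean, B soiled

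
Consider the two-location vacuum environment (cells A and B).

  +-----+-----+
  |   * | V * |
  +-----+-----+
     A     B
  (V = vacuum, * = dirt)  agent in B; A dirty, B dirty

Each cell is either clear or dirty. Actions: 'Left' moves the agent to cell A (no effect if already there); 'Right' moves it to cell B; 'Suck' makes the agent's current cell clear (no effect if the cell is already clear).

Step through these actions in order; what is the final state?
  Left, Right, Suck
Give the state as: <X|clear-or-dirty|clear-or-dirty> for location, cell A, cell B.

t=1 Left ⇒ <A|dirty|dirty>
t=2 Right ⇒ <B|dirty|dirty>
t=3 Suck ⇒ <B|dirty|clear>

<B|dirty|clear>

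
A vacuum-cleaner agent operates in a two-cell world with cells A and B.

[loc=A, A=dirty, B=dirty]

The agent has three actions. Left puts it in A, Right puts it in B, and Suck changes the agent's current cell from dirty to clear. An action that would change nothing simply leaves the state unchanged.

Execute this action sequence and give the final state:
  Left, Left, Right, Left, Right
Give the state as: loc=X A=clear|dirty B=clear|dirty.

loc=B A=dirty B=dirty

Left (#1): loc=A A=dirty B=dirty
Left (#2): loc=A A=dirty B=dirty
Right (#3): loc=B A=dirty B=dirty
Left (#4): loc=A A=dirty B=dirty
Right (#5): loc=B A=dirty B=dirty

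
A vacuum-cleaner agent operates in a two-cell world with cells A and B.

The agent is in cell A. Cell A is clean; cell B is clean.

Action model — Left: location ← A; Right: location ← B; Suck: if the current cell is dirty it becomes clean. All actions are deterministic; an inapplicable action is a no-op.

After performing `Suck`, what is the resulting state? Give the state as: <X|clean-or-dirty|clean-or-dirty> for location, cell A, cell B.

start: <A|clean|clean>
1. Suck → <A|clean|clean>

<A|clean|clean>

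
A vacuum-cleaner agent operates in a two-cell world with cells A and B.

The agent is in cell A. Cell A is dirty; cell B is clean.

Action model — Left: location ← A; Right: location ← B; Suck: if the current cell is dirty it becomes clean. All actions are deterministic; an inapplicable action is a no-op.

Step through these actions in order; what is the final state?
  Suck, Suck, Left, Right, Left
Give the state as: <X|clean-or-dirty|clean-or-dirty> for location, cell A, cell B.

t=1 Suck ⇒ <A|clean|clean>
t=2 Suck ⇒ <A|clean|clean>
t=3 Left ⇒ <A|clean|clean>
t=4 Right ⇒ <B|clean|clean>
t=5 Left ⇒ <A|clean|clean>

<A|clean|clean>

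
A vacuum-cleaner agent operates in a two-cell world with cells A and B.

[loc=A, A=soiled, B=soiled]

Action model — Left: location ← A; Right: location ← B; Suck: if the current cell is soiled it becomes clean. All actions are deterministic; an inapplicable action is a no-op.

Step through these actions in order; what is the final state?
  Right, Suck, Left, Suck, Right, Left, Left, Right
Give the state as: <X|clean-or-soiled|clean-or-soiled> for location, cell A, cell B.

1. Right → <B|soiled|soiled>
2. Suck → <B|soiled|clean>
3. Left → <A|soiled|clean>
4. Suck → <A|clean|clean>
5. Right → <B|clean|clean>
6. Left → <A|clean|clean>
7. Left → <A|clean|clean>
8. Right → <B|clean|clean>

<B|clean|clean>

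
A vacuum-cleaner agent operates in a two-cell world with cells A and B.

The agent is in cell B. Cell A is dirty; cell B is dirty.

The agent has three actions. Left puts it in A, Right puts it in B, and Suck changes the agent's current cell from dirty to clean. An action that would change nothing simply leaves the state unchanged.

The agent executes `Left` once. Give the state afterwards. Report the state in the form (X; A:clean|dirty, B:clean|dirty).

start: (B; A:dirty, B:dirty)
[1] after Left: (A; A:dirty, B:dirty)

(A; A:dirty, B:dirty)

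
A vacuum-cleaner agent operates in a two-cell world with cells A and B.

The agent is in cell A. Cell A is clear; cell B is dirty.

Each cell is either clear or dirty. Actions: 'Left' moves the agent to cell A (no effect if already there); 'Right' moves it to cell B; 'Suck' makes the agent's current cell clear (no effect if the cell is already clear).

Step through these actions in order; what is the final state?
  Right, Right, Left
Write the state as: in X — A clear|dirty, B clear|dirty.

in A — A clear, B dirty

1. Right → in B — A clear, B dirty
2. Right → in B — A clear, B dirty
3. Left → in A — A clear, B dirty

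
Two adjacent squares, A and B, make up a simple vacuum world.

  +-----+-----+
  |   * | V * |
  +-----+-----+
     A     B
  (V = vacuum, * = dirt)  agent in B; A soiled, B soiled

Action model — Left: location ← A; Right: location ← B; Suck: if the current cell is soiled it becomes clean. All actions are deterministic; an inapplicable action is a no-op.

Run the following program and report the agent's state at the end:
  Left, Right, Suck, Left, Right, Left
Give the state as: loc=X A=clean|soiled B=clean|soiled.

loc=A A=soiled B=clean

t=1 Left ⇒ loc=A A=soiled B=soiled
t=2 Right ⇒ loc=B A=soiled B=soiled
t=3 Suck ⇒ loc=B A=soiled B=clean
t=4 Left ⇒ loc=A A=soiled B=clean
t=5 Right ⇒ loc=B A=soiled B=clean
t=6 Left ⇒ loc=A A=soiled B=clean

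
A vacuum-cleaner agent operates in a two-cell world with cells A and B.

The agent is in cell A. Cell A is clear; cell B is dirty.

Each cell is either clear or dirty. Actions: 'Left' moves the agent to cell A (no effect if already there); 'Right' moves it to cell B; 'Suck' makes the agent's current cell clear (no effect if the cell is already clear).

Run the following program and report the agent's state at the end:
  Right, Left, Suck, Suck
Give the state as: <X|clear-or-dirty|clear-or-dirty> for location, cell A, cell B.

<A|clear|dirty>

step 1/4 (Right): <B|clear|dirty>
step 2/4 (Left): <A|clear|dirty>
step 3/4 (Suck): <A|clear|dirty>
step 4/4 (Suck): <A|clear|dirty>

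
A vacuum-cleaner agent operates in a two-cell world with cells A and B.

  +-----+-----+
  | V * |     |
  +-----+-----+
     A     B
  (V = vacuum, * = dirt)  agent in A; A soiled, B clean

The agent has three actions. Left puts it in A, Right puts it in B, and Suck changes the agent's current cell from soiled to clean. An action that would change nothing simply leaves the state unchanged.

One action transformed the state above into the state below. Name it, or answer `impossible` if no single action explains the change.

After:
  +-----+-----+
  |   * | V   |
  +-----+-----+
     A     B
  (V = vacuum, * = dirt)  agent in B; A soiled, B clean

try  Left: in A — A soiled, B clean
try Right: in B — A soiled, B clean  ← match
try  Suck: in A — A clean, B clean

Right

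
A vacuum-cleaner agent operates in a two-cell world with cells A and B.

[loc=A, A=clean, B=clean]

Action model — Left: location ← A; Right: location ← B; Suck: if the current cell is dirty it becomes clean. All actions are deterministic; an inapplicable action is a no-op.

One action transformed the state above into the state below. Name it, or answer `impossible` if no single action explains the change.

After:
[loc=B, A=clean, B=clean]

try  Left: (A; A:clean, B:clean)
try Right: (B; A:clean, B:clean)  ← match
try  Suck: (A; A:clean, B:clean)

Right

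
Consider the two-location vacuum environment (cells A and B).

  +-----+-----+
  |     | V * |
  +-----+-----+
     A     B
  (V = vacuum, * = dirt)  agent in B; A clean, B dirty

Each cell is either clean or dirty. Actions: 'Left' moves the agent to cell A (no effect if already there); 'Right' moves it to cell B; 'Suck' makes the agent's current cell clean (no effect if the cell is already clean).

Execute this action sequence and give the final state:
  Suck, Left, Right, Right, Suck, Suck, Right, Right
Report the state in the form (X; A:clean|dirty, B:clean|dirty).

(B; A:clean, B:clean)

step 1/8 (Suck): (B; A:clean, B:clean)
step 2/8 (Left): (A; A:clean, B:clean)
step 3/8 (Right): (B; A:clean, B:clean)
step 4/8 (Right): (B; A:clean, B:clean)
step 5/8 (Suck): (B; A:clean, B:clean)
step 6/8 (Suck): (B; A:clean, B:clean)
step 7/8 (Right): (B; A:clean, B:clean)
step 8/8 (Right): (B; A:clean, B:clean)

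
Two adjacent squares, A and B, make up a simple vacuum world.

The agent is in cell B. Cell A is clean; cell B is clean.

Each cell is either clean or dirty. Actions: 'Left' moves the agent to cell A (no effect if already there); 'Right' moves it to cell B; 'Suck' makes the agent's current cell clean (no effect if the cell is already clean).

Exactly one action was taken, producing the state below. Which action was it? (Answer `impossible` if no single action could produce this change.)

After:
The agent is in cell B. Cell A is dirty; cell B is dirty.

try  Left: <A|clean|clean>
try Right: <B|clean|clean>
try  Suck: <B|clean|clean>
no single action produces the after-state

impossible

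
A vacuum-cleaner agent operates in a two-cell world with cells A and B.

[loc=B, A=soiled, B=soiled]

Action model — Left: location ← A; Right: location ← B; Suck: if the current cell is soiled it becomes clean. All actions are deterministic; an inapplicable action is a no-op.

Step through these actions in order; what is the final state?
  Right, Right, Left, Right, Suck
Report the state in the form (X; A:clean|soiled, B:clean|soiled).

(B; A:soiled, B:clean)

Right (#1): (B; A:soiled, B:soiled)
Right (#2): (B; A:soiled, B:soiled)
Left (#3): (A; A:soiled, B:soiled)
Right (#4): (B; A:soiled, B:soiled)
Suck (#5): (B; A:soiled, B:clean)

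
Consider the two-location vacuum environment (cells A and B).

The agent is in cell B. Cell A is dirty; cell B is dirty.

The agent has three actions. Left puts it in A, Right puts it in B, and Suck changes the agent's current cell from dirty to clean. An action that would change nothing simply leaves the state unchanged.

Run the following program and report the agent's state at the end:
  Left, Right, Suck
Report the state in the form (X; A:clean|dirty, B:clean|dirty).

(B; A:dirty, B:clean)

[1] after Left: (A; A:dirty, B:dirty)
[2] after Right: (B; A:dirty, B:dirty)
[3] after Suck: (B; A:dirty, B:clean)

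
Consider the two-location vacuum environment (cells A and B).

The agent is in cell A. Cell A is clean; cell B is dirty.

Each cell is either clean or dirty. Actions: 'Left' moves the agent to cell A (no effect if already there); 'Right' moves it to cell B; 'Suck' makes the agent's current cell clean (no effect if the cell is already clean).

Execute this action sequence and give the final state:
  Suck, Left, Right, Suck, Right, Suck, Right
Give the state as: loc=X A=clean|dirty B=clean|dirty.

1) do Suck; now loc=A A=clean B=dirty
2) do Left; now loc=A A=clean B=dirty
3) do Right; now loc=B A=clean B=dirty
4) do Suck; now loc=B A=clean B=clean
5) do Right; now loc=B A=clean B=clean
6) do Suck; now loc=B A=clean B=clean
7) do Right; now loc=B A=clean B=clean

loc=B A=clean B=clean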